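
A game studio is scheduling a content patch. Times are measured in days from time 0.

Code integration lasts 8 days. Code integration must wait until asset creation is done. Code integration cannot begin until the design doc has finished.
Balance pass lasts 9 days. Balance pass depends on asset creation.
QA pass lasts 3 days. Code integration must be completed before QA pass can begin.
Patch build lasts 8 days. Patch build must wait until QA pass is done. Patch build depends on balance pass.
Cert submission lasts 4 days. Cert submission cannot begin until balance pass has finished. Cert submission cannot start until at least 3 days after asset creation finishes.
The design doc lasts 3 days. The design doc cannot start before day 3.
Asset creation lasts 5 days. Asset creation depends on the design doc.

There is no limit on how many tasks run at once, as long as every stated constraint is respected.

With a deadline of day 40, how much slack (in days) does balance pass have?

12

The design doc waits on its own release at day 3, so it starts at day 3 and finishes at 3 + 3 = day 6.
After the design doc (finishes day 6), asset creation can start at day 6 and finishes at day 11.
Balance pass waits on asset creation (finishes day 11), so it starts at day 11 and finishes at 11 + 9 = day 20.

Working backward from the deadline:
Nothing follows patch build; the deadline of day 40 is its only limit. It must start by 40 − 8 = day 32.
Nothing follows cert submission; the deadline of day 40 is its only limit. It must start by 40 − 4 = day 36.
Balance pass has several dependents: cert submission (must start by day 36); patch build (must start by day 32). The earliest of those limits is day 32, so balance pass must start by 32 − 9 = day 23.
So balance pass can start as early as day 11 and as late as day 23, giving 23 − 11 = 12 days of slack.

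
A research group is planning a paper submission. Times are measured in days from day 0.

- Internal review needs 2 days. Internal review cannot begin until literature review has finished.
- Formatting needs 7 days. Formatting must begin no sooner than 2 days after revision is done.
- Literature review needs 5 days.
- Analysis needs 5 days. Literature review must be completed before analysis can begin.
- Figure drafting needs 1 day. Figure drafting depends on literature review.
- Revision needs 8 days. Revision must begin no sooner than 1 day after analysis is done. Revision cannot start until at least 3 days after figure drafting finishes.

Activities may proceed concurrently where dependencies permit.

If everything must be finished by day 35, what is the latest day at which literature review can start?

7

Formatting must finish by day 35; it takes 7 days, so it must start by 35 − 7 = day 28.
Revision feeds into formatting (must start by day 28, minus 2-day gap → day 26); so revision must finish by day 26 and therefore start by day 18.
Analysis must finish before revision (must start by day 18, minus 1-day gap → day 17). With a 5-day duration, analysis must start by 17 − 5 = day 12.
Figure drafting must finish before revision (must start by day 18, minus 3-day gap → day 15). With a 1-day duration, figure drafting must start by 15 − 1 = day 14.
To finish by day 35, internal review (duration 2) must start no later than day 33.
Literature review feeds analysis (must start by day 12); figure drafting (must start by day 14); internal review (must start by day 33). Taking the minimum, literature review must finish by day 12 and start by 12 − 5 = day 7.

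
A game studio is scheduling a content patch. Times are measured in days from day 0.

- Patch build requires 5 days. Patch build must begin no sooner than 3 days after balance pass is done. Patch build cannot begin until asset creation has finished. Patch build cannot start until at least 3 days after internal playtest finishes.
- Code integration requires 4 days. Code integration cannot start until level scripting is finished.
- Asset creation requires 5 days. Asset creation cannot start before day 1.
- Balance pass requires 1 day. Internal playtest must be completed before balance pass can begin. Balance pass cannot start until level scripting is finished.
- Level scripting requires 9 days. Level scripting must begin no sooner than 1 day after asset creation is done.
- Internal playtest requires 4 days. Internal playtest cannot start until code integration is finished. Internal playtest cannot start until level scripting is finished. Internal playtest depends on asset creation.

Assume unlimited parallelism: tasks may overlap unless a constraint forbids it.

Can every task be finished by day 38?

Yes

Asset creation waits on its own release at day 1, so it starts at day 1 and finishes at 1 + 5 = day 6.
Level scripting waits on asset creation (finishes day 6, plus 1-day gap → day 7), so it starts at day 7 and finishes at 7 + 9 = day 16.
After level scripting (finishes day 16), code integration can start at day 16 and finishes at day 20.
Internal playtest has to wait for code integration (finishes day 20); level scripting (finishes day 16); asset creation (finishes day 6). The latest of these is day 20, so internal playtest runs day 20 to 20 + 4 = day 24.
Balance pass cannot start until internal playtest (finishes day 24); level scripting (finishes day 16). The controlling bound is day 24, so balance pass finishes at 24 + 1 = day 25.
Patch build needs all of balance pass (finishes day 25, plus 3-day gap → day 28); asset creation (finishes day 6); internal playtest (finishes day 24, plus 3-day gap → day 27). That puts its earliest start at day 28; it finishes at 28 + 5 = day 33.
Every task is finished by day 33, which is no later than the deadline of 38, so the schedule is feasible.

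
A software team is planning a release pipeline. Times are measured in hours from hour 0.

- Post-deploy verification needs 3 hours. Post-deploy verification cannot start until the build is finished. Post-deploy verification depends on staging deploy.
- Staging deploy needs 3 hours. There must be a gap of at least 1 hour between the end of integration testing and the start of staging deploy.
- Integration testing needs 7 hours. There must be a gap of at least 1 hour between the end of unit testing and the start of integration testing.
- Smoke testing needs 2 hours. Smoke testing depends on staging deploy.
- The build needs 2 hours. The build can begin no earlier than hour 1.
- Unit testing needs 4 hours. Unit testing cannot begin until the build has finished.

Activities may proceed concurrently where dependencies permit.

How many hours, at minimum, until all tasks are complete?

22

The build cannot begin until its own release at hour 1. It runs from hour 1 to 1 + 2 = hour 3.
Unit testing waits on the build (finishes hour 3), so it starts at hour 3 and finishes at 3 + 4 = hour 7.
Integration testing cannot begin until unit testing (finishes hour 7, plus 1-hour gap → hour 8). It runs from hour 8 to 8 + 7 = hour 15.
Staging deploy cannot begin until integration testing (finishes hour 15, plus 1-hour gap → hour 16). It runs from hour 16 to 16 + 3 = hour 19.
Post-deploy verification has to wait for the build (finishes hour 3); staging deploy (finishes hour 19). The latest of these is hour 19, so post-deploy verification runs hour 19 to 19 + 3 = hour 22.
After staging deploy (finishes hour 19), smoke testing can start at hour 19 and finishes at hour 21.
All tasks are finished once the last one completes. Finish times: The build at 3, Unit testing at 7, Integration testing at 15, Staging deploy at 19, Smoke testing at 21, Post-deploy verification at 22. The latest is hour 22.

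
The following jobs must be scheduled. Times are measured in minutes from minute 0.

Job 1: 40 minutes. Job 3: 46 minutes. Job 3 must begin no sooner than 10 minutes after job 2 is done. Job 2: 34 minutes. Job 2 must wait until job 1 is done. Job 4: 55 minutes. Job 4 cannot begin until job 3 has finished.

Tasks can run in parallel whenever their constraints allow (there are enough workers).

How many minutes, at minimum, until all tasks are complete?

185

Nothing blocks job 1, so it runs from minute 0 to minute 40.
Job 2 waits on job 1 (finishes minute 40), so it starts at minute 40 and finishes at 40 + 34 = minute 74.
After job 2 (finishes minute 74, plus 10-minute gap → minute 84), job 3 can start at minute 84 and finishes at minute 130.
After job 3 (finishes minute 130), job 4 can start at minute 130 and finishes at minute 185.
All tasks are finished once the last one completes. Finish times: Job 1 at 40, Job 2 at 74, Job 3 at 130, Job 4 at 185. The latest is minute 185.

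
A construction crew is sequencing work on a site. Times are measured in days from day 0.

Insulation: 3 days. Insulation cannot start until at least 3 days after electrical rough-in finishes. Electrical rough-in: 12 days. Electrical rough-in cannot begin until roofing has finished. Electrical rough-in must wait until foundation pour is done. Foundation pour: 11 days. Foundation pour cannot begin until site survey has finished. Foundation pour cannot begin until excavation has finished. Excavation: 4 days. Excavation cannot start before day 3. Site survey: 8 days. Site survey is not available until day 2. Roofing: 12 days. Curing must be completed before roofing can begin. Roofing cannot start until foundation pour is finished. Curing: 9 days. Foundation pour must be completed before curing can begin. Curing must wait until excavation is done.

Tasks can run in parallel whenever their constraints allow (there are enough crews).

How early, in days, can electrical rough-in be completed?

54

Excavation waits on its own release at day 3, so it starts at day 3 and finishes at 3 + 4 = day 7.
Site survey cannot begin until its own release at day 2. It runs from day 2 to 2 + 8 = day 10.
Foundation pour needs all of site survey (finishes day 10); excavation (finishes day 7). That puts its earliest start at day 10; it finishes at 10 + 11 = day 21.
Curing has to wait for foundation pour (finishes day 21); excavation (finishes day 7). The latest of these is day 21, so curing runs day 21 to 21 + 9 = day 30.
Roofing cannot start until curing (finishes day 30); foundation pour (finishes day 21). The controlling bound is day 30, so roofing finishes at 30 + 12 = day 42.
For electrical rough-in: roofing (finishes day 42); foundation pour (finishes day 21). Taking the maximum gives a start of day 42, and it finishes at 42 + 12 = day 54.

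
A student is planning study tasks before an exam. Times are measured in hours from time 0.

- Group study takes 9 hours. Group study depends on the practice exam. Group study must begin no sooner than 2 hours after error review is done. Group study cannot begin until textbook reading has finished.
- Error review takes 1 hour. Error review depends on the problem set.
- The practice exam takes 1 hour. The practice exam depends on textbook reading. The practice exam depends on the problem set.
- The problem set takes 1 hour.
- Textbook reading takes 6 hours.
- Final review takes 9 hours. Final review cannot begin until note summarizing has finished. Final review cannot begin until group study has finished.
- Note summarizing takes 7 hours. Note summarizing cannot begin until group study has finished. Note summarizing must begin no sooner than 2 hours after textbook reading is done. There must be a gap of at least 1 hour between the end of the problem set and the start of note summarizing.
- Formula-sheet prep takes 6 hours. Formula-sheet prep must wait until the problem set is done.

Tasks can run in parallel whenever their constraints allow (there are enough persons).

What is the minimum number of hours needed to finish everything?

Nothing blocks the problem set, so it runs from hour 0 to hour 1.
After the problem set (finishes hour 1), formula-sheet prep can start at hour 1 and finishes at hour 7.
Error review cannot begin until the problem set (finishes hour 1). It runs from hour 1 to 1 + 1 = hour 2.
Textbook reading has no prerequisites, so it starts at hour 0 and finishes at hour 6.
The practice exam cannot start until textbook reading (finishes hour 6); the problem set (finishes hour 1). The controlling bound is hour 6, so the practice exam finishes at 6 + 1 = hour 7.
Group study needs all of the practice exam (finishes hour 7); error review (finishes hour 2, plus 2-hour gap → hour 4); textbook reading (finishes hour 6). That puts its earliest start at hour 7; it finishes at 7 + 9 = hour 16.
Note summarizing has to wait for group study (finishes hour 16); textbook reading (finishes hour 6, plus 2-hour gap → hour 8); the problem set (finishes hour 1, plus 1-hour gap → hour 2). The latest of these is hour 16, so note summarizing runs hour 16 to 16 + 7 = hour 23.
For final review: note summarizing (finishes hour 23); group study (finishes hour 16). Taking the maximum gives a start of hour 23, and it finishes at 23 + 9 = hour 32.
All tasks are finished once the last one completes. Finish times: Textbook reading at 6, The problem set at 1, The practice exam at 7, Error review at 2, Group study at 16, Note summarizing at 23, Formula-sheet prep at 7, Final review at 32. The latest is hour 32.

32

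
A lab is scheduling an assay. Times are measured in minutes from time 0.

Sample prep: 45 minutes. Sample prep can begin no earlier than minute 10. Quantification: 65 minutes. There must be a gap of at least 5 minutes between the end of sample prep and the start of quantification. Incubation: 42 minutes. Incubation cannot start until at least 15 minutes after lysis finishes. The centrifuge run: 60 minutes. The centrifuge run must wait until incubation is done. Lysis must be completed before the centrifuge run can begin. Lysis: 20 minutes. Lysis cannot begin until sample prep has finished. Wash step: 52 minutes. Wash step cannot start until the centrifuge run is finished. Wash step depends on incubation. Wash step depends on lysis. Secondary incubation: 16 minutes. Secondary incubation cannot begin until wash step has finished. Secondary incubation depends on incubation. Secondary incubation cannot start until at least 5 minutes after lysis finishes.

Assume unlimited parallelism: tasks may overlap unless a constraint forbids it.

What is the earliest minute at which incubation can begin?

After its own release at minute 10, sample prep can start at minute 10 and finishes at minute 55.
After sample prep (finishes minute 55), lysis can start at minute 55 and finishes at minute 75.
Incubation waits on lysis (finishes minute 75, plus 15-minute gap → minute 90), so the earliest it can start is minute 90.

90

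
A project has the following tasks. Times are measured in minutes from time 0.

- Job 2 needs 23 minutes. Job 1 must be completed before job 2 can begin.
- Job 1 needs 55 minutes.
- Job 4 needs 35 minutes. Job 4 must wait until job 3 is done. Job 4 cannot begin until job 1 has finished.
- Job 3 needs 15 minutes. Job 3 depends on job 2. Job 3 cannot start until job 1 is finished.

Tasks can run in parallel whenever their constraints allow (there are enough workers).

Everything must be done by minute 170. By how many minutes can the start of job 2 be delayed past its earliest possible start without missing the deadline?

42

Job 1 has no prerequisites, so it starts at minute 0 and finishes at minute 55.
Job 2 cannot begin until job 1 (finishes minute 55). It runs from minute 55 to 55 + 23 = minute 78.

Working backward from the deadline:
Job 4 must finish by minute 170; it takes 35 minutes, so it must start by 170 − 35 = minute 135.
Job 3 must finish before job 4 (must start by minute 135). With a 15-minute duration, job 3 must start by 135 − 15 = minute 120.
Job 2 must finish before job 3 (must start by minute 120). With a 23-minute duration, job 2 must start by 120 − 23 = minute 97.
So job 2 can start as early as minute 55 and as late as minute 97, giving 97 − 55 = 42 minutes of slack.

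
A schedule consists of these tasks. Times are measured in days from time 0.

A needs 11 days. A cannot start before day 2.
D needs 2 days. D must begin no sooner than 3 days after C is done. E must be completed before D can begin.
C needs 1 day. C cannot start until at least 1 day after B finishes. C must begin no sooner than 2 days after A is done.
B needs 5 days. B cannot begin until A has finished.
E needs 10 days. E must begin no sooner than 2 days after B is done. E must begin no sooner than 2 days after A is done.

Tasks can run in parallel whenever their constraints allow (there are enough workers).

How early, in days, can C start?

A waits on its own release at day 2, so it starts at day 2 and finishes at 2 + 11 = day 13.
B cannot begin until A (finishes day 13). It runs from day 13 to 13 + 5 = day 18.
C waits on B (finishes day 18, plus 1-day gap → day 19); A (finishes day 13, plus 2-day gap → day 15). The latest of these is day 19, which is the earliest C can start.

19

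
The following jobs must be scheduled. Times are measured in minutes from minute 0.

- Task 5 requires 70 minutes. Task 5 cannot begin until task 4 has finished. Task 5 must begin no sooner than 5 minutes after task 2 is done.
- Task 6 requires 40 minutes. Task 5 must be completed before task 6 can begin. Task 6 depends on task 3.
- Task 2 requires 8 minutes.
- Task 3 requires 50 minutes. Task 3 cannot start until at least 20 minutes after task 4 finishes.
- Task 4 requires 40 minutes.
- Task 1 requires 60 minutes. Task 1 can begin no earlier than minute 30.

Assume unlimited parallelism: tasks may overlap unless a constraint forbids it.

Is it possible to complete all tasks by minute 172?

Yes

Nothing blocks task 4, so it runs from minute 0 to minute 40.
Task 3 cannot begin until task 4 (finishes minute 40, plus 20-minute gap → minute 60). It runs from minute 60 to 60 + 50 = minute 110.
Task 2 can start immediately at minute 0; it finishes at minute 8.
Task 5 cannot start until task 4 (finishes minute 40); task 2 (finishes minute 8, plus 5-minute gap → minute 13). The controlling bound is minute 40, so task 5 finishes at 40 + 70 = minute 110.
Task 6 has to wait for task 5 (finishes minute 110); task 3 (finishes minute 110). The latest of these is minute 110, so task 6 runs minute 110 to 110 + 40 = minute 150.
Task 1 cannot begin until its own release at minute 30. It runs from minute 30 to 30 + 60 = minute 90.
Every task is finished by minute 150, which is no later than the deadline of 172, so the schedule is feasible.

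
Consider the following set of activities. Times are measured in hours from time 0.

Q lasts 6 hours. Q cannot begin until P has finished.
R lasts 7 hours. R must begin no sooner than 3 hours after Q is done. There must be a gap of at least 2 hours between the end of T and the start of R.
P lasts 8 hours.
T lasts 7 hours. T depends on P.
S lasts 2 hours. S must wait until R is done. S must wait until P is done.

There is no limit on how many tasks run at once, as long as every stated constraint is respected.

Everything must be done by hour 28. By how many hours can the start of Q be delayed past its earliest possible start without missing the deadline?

Nothing blocks P, so it runs from hour 0 to hour 8.
Q cannot begin until P (finishes hour 8). It runs from hour 8 to 8 + 6 = hour 14.

Working backward from the deadline:
S has no dependents, so it just needs to finish by hour 28. Starting by 28 − 2 = hour 26 achieves that.
Since S (must start by hour 26) depends on it, R must finish by hour 26. Backing off its 7-hour duration gives a latest start of hour 19.
Since R (must start by hour 19, minus 3-hour gap → hour 16) depends on it, Q must finish by hour 16. Backing off its 6-hour duration gives a latest start of hour 10.
So Q can start as early as hour 8 and as late as hour 10, giving 10 − 8 = 2 hours of slack.

2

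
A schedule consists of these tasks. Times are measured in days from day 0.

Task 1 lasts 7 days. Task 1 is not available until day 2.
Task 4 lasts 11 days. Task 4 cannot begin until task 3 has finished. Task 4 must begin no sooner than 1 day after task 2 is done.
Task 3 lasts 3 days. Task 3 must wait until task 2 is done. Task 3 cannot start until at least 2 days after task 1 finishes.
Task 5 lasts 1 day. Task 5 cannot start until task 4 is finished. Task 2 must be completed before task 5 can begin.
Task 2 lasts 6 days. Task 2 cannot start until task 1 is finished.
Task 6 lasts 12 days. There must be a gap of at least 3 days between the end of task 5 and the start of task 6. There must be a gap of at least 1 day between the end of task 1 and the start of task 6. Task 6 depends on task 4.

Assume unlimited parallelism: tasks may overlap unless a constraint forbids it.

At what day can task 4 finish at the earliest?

29

After its own release at day 2, task 1 can start at day 2 and finishes at day 9.
Task 2 cannot begin until task 1 (finishes day 9). It runs from day 9 to 9 + 6 = day 15.
Task 3 cannot start until task 2 (finishes day 15); task 1 (finishes day 9, plus 2-day gap → day 11). The controlling bound is day 15, so task 3 finishes at 15 + 3 = day 18.
Task 4 has to wait for task 3 (finishes day 18); task 2 (finishes day 15, plus 1-day gap → day 16). The latest of these is day 18, so task 4 runs day 18 to 18 + 11 = day 29.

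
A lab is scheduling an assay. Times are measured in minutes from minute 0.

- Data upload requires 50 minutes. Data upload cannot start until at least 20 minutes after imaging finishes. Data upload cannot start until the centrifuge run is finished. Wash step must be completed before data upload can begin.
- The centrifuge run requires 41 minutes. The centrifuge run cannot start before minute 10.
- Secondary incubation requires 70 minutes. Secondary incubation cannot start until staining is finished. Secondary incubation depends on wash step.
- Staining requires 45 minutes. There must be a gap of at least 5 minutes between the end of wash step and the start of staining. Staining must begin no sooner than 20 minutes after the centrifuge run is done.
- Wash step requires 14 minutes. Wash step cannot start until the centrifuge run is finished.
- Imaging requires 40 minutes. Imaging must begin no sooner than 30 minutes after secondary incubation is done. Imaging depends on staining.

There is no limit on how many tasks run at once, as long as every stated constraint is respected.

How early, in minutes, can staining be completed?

The centrifuge run waits on its own release at minute 10, so it starts at minute 10 and finishes at 10 + 41 = minute 51.
After the centrifuge run (finishes minute 51), wash step can start at minute 51 and finishes at minute 65.
For staining: wash step (finishes minute 65, plus 5-minute gap → minute 70); the centrifuge run (finishes minute 51, plus 20-minute gap → minute 71). Taking the maximum gives a start of minute 71, and it finishes at 71 + 45 = minute 116.

116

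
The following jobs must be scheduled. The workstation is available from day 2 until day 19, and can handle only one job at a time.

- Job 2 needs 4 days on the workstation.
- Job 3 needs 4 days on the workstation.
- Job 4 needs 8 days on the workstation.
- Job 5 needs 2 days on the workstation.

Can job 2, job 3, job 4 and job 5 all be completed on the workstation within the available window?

No

The workstation window is 19 − 2 = 17 days.
Running back to back, the jobs need 4 + 4 + 8 + 2 = 18 days on the workstation.
Since 18 > 17, they cannot all fit.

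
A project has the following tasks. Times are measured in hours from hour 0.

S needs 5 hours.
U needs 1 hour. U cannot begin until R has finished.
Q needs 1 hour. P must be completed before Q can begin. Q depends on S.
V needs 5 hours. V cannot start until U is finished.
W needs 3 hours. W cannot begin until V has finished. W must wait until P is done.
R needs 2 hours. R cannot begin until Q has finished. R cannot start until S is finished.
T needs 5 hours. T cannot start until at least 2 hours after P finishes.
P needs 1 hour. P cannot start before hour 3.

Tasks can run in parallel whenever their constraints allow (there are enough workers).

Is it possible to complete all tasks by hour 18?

Yes

S has no prerequisites, so it starts at hour 0 and finishes at hour 5.
P cannot begin until its own release at hour 3. It runs from hour 3 to 3 + 1 = hour 4.
T waits on P (finishes hour 4, plus 2-hour gap → hour 6), so it starts at hour 6 and finishes at 6 + 5 = hour 11.
For Q: P (finishes hour 4); S (finishes hour 5). Taking the maximum gives a start of hour 5, and it finishes at 5 + 1 = hour 6.
For R: Q (finishes hour 6); S (finishes hour 5). Taking the maximum gives a start of hour 6, and it finishes at 6 + 2 = hour 8.
U cannot begin until R (finishes hour 8). It runs from hour 8 to 8 + 1 = hour 9.
V waits on U (finishes hour 9), so it starts at hour 9 and finishes at 9 + 5 = hour 14.
W needs all of V (finishes hour 14); P (finishes hour 4). That puts its earliest start at hour 14; it finishes at 14 + 3 = hour 17.
Every task is finished by hour 17, which is no later than the deadline of 18, so the schedule is feasible.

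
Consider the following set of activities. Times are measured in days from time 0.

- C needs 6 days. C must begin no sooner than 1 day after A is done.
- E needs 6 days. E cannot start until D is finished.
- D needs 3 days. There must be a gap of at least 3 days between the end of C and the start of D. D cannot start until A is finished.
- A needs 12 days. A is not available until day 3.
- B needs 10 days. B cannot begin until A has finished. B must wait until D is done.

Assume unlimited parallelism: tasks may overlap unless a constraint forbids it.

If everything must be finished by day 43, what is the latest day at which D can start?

30

Nothing follows B; the deadline of day 43 is its only limit. It must start by 43 − 10 = day 33.
E has no dependents, so it just needs to finish by day 43. Starting by 43 − 6 = day 37 achieves that.
D feeds B (must start by day 33); E (must start by day 37). Taking the minimum, D must finish by day 33 and start by 33 − 3 = day 30.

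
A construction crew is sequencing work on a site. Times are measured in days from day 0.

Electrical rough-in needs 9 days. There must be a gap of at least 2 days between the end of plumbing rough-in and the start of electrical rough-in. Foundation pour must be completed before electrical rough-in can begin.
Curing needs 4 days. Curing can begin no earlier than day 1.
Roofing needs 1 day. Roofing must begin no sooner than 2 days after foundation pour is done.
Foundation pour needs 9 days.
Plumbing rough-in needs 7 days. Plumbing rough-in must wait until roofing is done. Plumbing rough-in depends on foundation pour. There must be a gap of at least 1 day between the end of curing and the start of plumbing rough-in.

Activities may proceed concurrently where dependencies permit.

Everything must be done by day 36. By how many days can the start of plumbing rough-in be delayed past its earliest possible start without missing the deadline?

Curing waits on its own release at day 1, so it starts at day 1 and finishes at 1 + 4 = day 5.
Foundation pour has no prerequisites, so it starts at day 0 and finishes at day 9.
Roofing waits on foundation pour (finishes day 9, plus 2-day gap → day 11), so it starts at day 11 and finishes at 11 + 1 = day 12.
For plumbing rough-in: roofing (finishes day 12); foundation pour (finishes day 9); curing (finishes day 5, plus 1-day gap → day 6). Taking the maximum gives a start of day 12, and it finishes at 12 + 7 = day 19.

Working backward from the deadline:
Electrical rough-in must finish by day 36; it takes 9 days, so it must start by 36 − 9 = day 27.
Since electrical rough-in (must start by day 27, minus 2-day gap → day 25) depends on it, plumbing rough-in must finish by day 25. Backing off its 7-day duration gives a latest start of day 18.
So plumbing rough-in can start as early as day 12 and as late as day 18, giving 18 − 12 = 6 days of slack.

6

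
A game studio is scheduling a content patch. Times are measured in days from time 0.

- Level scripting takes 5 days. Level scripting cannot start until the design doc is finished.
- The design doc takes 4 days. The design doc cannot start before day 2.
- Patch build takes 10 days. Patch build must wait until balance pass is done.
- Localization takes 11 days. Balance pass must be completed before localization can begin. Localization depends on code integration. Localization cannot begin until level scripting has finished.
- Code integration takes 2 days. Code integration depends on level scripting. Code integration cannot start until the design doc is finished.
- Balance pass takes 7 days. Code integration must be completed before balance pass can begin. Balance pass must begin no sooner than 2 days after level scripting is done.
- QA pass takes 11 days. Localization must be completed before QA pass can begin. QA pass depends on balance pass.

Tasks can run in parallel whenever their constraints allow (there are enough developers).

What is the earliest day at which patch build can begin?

20

After its own release at day 2, the design doc can start at day 2 and finishes at day 6.
After the design doc (finishes day 6), level scripting can start at day 6 and finishes at day 11.
Code integration needs all of level scripting (finishes day 11); the design doc (finishes day 6). That puts its earliest start at day 11; it finishes at 11 + 2 = day 13.
Balance pass cannot start until code integration (finishes day 13); level scripting (finishes day 11, plus 2-day gap → day 13). The controlling bound is day 13, so balance pass finishes at 13 + 7 = day 20.
Patch build waits on balance pass (finishes day 20), so the earliest it can start is day 20.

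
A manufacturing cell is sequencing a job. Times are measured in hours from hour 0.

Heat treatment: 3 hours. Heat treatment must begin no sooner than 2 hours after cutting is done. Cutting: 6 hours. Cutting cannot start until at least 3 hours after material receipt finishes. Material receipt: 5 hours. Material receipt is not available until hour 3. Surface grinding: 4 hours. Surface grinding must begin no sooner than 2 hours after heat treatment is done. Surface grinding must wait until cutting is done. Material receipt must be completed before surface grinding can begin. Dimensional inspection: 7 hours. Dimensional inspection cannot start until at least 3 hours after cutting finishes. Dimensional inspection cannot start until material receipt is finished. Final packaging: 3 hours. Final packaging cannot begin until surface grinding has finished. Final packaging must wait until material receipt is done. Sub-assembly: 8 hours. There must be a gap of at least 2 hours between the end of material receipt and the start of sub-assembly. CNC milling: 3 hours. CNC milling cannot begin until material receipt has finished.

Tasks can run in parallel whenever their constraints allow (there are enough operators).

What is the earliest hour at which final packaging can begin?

Material receipt waits on its own release at hour 3, so it starts at hour 3 and finishes at 3 + 5 = hour 8.
Cutting waits on material receipt (finishes hour 8, plus 3-hour gap → hour 11), so it starts at hour 11 and finishes at 11 + 6 = hour 17.
After cutting (finishes hour 17, plus 2-hour gap → hour 19), heat treatment can start at hour 19 and finishes at hour 22.
For surface grinding: heat treatment (finishes hour 22, plus 2-hour gap → hour 24); cutting (finishes hour 17); material receipt (finishes hour 8). Taking the maximum gives a start of hour 24, and it finishes at 24 + 4 = hour 28.
Final packaging waits on surface grinding (finishes hour 28); material receipt (finishes hour 8). The latest of these is hour 28, which is the earliest final packaging can start.

28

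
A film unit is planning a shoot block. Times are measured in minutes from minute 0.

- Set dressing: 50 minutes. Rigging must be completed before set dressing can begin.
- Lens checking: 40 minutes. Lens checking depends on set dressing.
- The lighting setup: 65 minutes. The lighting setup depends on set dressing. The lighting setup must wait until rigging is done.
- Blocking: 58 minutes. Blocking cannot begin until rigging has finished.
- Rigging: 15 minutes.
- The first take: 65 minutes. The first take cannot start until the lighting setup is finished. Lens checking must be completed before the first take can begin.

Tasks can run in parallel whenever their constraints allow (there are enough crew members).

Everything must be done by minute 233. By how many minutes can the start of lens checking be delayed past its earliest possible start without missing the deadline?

Rigging can start immediately at minute 0; it finishes at minute 15.
Set dressing waits on rigging (finishes minute 15), so it starts at minute 15 and finishes at 15 + 50 = minute 65.
After set dressing (finishes minute 65), lens checking can start at minute 65 and finishes at minute 105.

Working backward from the deadline:
The first take must finish by minute 233; it takes 65 minutes, so it must start by 233 − 65 = minute 168.
Lens checking must finish before the first take (must start by minute 168). With a 40-minute duration, lens checking must start by 168 − 40 = minute 128.
So lens checking can start as early as minute 65 and as late as minute 128, giving 128 − 65 = 63 minutes of slack.

63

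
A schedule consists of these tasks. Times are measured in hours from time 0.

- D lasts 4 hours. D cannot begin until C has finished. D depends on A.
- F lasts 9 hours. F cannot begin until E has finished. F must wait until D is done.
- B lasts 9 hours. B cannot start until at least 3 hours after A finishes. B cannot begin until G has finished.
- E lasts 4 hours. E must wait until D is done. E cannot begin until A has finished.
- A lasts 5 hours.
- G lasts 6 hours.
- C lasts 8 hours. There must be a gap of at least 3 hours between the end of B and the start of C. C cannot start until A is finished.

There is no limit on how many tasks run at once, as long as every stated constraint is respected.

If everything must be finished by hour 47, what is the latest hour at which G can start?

4

F has no dependents, so it just needs to finish by hour 47. Starting by 47 − 9 = hour 38 achieves that.
E feeds into F (must start by hour 38); so E must finish by hour 38 and therefore start by hour 34.
D has several dependents: E (must start by hour 34); F (must start by hour 38). The earliest of those limits is hour 34, so D must start by 34 − 4 = hour 30.
C has to be done before D (must start by hour 30). That means finishing by hour 30, i.e. starting by 30 − 8 = hour 22.
B feeds into C (must start by hour 22, minus 3-hour gap → hour 19); so B must finish by hour 19 and therefore start by hour 10.
Since B (must start by hour 10) depends on it, G must finish by hour 10. Backing off its 6-hour duration gives a latest start of hour 4.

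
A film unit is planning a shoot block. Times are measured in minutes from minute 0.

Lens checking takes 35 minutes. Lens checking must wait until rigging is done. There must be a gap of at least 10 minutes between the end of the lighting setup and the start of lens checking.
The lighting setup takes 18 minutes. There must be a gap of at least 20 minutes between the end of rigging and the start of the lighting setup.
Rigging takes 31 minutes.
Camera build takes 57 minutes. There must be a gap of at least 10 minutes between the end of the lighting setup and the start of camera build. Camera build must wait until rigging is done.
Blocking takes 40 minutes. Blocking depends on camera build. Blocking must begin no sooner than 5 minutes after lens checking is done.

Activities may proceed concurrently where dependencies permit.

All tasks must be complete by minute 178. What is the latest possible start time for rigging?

2

Blocking has no dependents, so it just needs to finish by minute 178. Starting by 178 − 40 = minute 138 achieves that.
Camera build must finish before blocking (must start by minute 138). With a 57-minute duration, camera build must start by 138 − 57 = minute 81.
Lens checking must finish before blocking (must start by minute 138, minus 5-minute gap → minute 133). With a 35-minute duration, lens checking must start by 133 − 35 = minute 98.
The lighting setup must finish in time for camera build (must start by minute 81, minus 10-minute gap → minute 71); lens checking (must start by minute 98, minus 10-minute gap → minute 88). The tightest is minute 71, so the lighting setup must start by 71 − 18 = minute 53.
For rigging: the lighting setup (must start by minute 53, minus 20-minute gap → minute 33); camera build (must start by minute 81); lens checking (must start by minute 98). The most restrictive is minute 33; with a 31-minute duration, rigging must start by minute 2.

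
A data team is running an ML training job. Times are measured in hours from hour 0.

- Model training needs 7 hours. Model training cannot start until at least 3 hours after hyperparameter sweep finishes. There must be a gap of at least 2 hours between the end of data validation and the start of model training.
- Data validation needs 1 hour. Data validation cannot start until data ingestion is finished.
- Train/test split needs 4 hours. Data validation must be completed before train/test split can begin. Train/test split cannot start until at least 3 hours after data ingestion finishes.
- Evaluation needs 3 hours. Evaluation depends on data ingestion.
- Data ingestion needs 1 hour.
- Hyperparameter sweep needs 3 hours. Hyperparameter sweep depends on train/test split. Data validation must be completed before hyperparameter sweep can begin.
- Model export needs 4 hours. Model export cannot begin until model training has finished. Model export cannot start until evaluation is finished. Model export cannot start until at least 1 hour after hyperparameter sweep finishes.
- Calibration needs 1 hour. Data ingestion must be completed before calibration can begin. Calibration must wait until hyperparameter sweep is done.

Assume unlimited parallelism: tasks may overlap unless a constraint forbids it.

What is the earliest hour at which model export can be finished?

25

Nothing blocks data ingestion, so it runs from hour 0 to hour 1.
After data ingestion (finishes hour 1), evaluation can start at hour 1 and finishes at hour 4.
Data validation cannot begin until data ingestion (finishes hour 1). It runs from hour 1 to 1 + 1 = hour 2.
For train/test split: data validation (finishes hour 2); data ingestion (finishes hour 1, plus 3-hour gap → hour 4). Taking the maximum gives a start of hour 4, and it finishes at 4 + 4 = hour 8.
For hyperparameter sweep: train/test split (finishes hour 8); data validation (finishes hour 2). Taking the maximum gives a start of hour 8, and it finishes at 8 + 3 = hour 11.
Model training has to wait for hyperparameter sweep (finishes hour 11, plus 3-hour gap → hour 14); data validation (finishes hour 2, plus 2-hour gap → hour 4). The latest of these is hour 14, so model training runs hour 14 to 14 + 7 = hour 21.
Model export needs all of model training (finishes hour 21); evaluation (finishes hour 4); hyperparameter sweep (finishes hour 11, plus 1-hour gap → hour 12). That puts its earliest start at hour 21; it finishes at 21 + 4 = hour 25.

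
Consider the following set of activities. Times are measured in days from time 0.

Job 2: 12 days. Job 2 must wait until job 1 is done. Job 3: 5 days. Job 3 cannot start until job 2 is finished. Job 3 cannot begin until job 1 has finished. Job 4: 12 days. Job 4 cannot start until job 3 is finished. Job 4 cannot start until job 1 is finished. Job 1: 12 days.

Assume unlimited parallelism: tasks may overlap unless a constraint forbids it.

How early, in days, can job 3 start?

Nothing blocks job 1, so it runs from day 0 to day 12.
Job 2 waits on job 1 (finishes day 12), so it starts at day 12 and finishes at 12 + 12 = day 24.
Job 3 waits on job 2 (finishes day 24); job 1 (finishes day 12). The latest of these is day 24, which is the earliest job 3 can start.

24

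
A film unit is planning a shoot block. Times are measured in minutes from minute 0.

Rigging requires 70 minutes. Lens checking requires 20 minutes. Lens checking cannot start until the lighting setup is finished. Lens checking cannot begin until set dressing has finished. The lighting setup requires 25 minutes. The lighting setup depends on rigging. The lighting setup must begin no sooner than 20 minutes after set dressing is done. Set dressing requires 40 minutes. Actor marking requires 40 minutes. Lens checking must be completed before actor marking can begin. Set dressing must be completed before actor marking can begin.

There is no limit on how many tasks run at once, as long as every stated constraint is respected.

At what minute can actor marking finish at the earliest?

155

Nothing blocks set dressing, so it runs from minute 0 to minute 40.
Rigging has no prerequisites, so it starts at minute 0 and finishes at minute 70.
The lighting setup has to wait for rigging (finishes minute 70); set dressing (finishes minute 40, plus 20-minute gap → minute 60). The latest of these is minute 70, so the lighting setup runs minute 70 to 70 + 25 = minute 95.
Lens checking has to wait for the lighting setup (finishes minute 95); set dressing (finishes minute 40). The latest of these is minute 95, so lens checking runs minute 95 to 95 + 20 = minute 115.
Actor marking has to wait for lens checking (finishes minute 115); set dressing (finishes minute 40). The latest of these is minute 115, so actor marking runs minute 115 to 115 + 40 = minute 155.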